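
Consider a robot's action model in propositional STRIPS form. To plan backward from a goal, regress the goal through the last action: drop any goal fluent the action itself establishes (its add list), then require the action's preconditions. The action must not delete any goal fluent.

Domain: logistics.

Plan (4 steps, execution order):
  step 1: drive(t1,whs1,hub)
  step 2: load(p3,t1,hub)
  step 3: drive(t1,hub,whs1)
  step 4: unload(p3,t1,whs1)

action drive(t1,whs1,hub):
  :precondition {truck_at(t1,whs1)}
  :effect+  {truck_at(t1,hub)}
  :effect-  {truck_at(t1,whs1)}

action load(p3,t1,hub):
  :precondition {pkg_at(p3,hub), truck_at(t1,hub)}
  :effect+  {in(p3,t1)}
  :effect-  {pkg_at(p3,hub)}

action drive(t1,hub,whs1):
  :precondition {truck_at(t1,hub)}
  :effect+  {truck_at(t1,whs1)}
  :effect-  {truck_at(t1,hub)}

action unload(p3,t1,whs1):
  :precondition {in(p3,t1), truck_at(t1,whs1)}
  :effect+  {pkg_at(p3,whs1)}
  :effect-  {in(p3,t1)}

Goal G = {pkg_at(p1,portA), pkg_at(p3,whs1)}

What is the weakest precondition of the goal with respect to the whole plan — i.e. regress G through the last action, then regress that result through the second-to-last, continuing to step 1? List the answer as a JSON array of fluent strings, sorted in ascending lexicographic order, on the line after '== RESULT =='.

Work backward from the goal:
  through step 4 (unload(p3,t1,whs1)): drop {pkg_at(p3,whs1)}, keep {pkg_at(p1,portA)}, require {in(p3,t1), truck_at(t1,whs1)}
    → {in(p3,t1), pkg_at(p1,portA), truck_at(t1,whs1)}
  through step 3 (drive(t1,hub,whs1)): drop {truck_at(t1,whs1)}, keep {in(p3,t1), pkg_at(p1,portA)}, require {truck_at(t1,hub)}
    → {in(p3,t1), pkg_at(p1,portA), truck_at(t1,hub)}
  through step 2 (load(p3,t1,hub)): drop {in(p3,t1)}, keep {pkg_at(p1,portA), truck_at(t1,hub)}, require {pkg_at(p3,hub), truck_at(t1,hub)}
    → {pkg_at(p1,portA), pkg_at(p3,hub), truck_at(t1,hub)}
  through step 1 (drive(t1,whs1,hub)): drop {truck_at(t1,hub)}, keep {pkg_at(p1,portA), pkg_at(p3,hub)}, require {truck_at(t1,whs1)}
    → {pkg_at(p1,portA), pkg_at(p3,hub), truck_at(t1,whs1)}

== RESULT ==
["pkg_at(p1,portA)", "pkg_at(p3,hub)", "truck_at(t1,whs1)"]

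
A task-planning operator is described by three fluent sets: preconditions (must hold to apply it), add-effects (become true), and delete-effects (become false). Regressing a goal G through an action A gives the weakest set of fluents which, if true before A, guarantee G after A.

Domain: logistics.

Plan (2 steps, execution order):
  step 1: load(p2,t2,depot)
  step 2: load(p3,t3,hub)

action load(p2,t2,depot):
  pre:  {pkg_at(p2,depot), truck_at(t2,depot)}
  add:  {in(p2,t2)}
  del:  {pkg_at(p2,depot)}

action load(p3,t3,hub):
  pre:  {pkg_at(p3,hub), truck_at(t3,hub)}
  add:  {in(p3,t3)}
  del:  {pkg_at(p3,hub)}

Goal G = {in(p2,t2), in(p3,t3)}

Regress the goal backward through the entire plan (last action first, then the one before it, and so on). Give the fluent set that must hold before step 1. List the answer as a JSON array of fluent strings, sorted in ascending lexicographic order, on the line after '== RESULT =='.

Work backward from the goal:
  through step 2 (load(p3,t3,hub)): drop {in(p3,t3)}, keep {in(p2,t2)}, require {pkg_at(p3,hub), truck_at(t3,hub)}
    → {in(p2,t2), pkg_at(p3,hub), truck_at(t3,hub)}
  through step 1 (load(p2,t2,depot)): drop {in(p2,t2)}, keep {pkg_at(p3,hub), truck_at(t3,hub)}, require {pkg_at(p2,depot), truck_at(t2,depot)}
    → {pkg_at(p2,depot), pkg_at(p3,hub), truck_at(t2,depot), truck_at(t3,hub)}

== RESULT ==
["pkg_at(p2,depot)", "pkg_at(p3,hub)", "truck_at(t2,depot)", "truck_at(t3,hub)"]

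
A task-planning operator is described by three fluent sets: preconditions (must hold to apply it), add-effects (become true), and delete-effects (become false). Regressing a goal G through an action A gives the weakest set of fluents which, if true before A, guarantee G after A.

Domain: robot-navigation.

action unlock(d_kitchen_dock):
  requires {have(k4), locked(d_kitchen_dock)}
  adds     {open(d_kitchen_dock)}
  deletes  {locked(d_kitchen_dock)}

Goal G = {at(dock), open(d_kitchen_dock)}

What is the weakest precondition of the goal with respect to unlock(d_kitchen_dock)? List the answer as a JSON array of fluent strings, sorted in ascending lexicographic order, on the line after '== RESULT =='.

Regress:
  G ∩ del = {}  (empty — regression defined)
  G \ add = {at(dock), open(d_kitchen_dock)} \ {open(d_kitchen_dock)} = {at(dock)}
  ∪ pre   = {at(dock)} ∪ {have(k4), locked(d_kitchen_dock)}
          = {at(dock), have(k4), locked(d_kitchen_dock)}

== RESULT ==
["at(dock)", "have(k4)", "locked(d_kitchen_dock)"]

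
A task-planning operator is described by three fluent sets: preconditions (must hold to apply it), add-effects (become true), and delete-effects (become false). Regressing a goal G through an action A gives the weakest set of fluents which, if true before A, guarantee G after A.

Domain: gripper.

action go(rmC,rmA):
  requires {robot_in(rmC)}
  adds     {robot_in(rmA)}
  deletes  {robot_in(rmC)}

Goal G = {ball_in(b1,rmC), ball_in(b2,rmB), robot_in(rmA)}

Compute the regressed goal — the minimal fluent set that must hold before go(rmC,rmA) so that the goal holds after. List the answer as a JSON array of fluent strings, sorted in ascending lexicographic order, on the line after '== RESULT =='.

Regress:
  G ∩ del = {}  (empty — regression defined)
  G \ add = {ball_in(b1,rmC), ball_in(b2,rmB), robot_in(rmA)} \ {robot_in(rmA)} = {ball_in(b1,rmC), ball_in(b2,rmB)}
  ∪ pre   = {ball_in(b1,rmC), ball_in(b2,rmB)} ∪ {robot_in(rmC)}
          = {ball_in(b1,rmC), ball_in(b2,rmB), robot_in(rmC)}

== RESULT ==
["ball_in(b1,rmC)", "ball_in(b2,rmB)", "robot_in(rmC)"]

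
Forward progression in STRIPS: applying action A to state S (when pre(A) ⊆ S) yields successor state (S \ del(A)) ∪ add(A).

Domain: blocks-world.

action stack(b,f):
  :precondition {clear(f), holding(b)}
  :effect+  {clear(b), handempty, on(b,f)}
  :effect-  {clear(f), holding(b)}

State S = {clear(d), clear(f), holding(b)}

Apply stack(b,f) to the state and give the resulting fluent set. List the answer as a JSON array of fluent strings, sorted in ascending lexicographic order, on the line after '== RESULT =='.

Progress:
  pre ⊆ S: {clear(f), holding(b)} ⊆ S  — applicable
  S \ del = {clear(d)}
  ∪ add   = {clear(b), clear(d), handempty, on(b,f)}

== RESULT ==
["clear(b)", "clear(d)", "handempty", "on(b,f)"]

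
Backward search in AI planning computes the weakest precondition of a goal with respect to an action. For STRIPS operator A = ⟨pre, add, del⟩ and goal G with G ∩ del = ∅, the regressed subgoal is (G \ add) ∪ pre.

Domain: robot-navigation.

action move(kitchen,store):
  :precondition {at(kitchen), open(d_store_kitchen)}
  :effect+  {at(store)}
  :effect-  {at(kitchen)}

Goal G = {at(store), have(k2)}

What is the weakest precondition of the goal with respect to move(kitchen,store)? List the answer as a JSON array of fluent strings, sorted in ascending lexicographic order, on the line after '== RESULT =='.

Regress:
  G ∩ del = {}  (empty — regression defined)
  G \ add = {at(store), have(k2)} \ {at(store)} = {have(k2)}
  ∪ pre   = {have(k2)} ∪ {at(kitchen), open(d_store_kitchen)}
          = {at(kitchen), have(k2), open(d_store_kitchen)}

== RESULT ==
["at(kitchen)", "have(k2)", "open(d_store_kitchen)"]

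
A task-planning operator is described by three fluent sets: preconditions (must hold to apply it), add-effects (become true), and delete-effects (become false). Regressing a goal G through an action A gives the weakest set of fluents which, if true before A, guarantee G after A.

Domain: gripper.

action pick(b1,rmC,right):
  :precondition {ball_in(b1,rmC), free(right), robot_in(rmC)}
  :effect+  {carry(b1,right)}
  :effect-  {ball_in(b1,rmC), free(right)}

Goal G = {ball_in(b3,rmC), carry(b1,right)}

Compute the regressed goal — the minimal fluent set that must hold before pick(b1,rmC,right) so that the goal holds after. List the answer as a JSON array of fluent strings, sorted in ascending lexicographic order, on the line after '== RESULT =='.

Regress:
  G ∩ del = {}  (empty — regression defined)
  G \ add = {ball_in(b3,rmC), carry(b1,right)} \ {carry(b1,right)} = {ball_in(b3,rmC)}
  ∪ pre   = {ball_in(b3,rmC)} ∪ {ball_in(b1,rmC), free(right), robot_in(rmC)}
          = {ball_in(b1,rmC), ball_in(b3,rmC), free(right), robot_in(rmC)}

== RESULT ==
["ball_in(b1,rmC)", "ball_in(b3,rmC)", "free(right)", "robot_in(rmC)"]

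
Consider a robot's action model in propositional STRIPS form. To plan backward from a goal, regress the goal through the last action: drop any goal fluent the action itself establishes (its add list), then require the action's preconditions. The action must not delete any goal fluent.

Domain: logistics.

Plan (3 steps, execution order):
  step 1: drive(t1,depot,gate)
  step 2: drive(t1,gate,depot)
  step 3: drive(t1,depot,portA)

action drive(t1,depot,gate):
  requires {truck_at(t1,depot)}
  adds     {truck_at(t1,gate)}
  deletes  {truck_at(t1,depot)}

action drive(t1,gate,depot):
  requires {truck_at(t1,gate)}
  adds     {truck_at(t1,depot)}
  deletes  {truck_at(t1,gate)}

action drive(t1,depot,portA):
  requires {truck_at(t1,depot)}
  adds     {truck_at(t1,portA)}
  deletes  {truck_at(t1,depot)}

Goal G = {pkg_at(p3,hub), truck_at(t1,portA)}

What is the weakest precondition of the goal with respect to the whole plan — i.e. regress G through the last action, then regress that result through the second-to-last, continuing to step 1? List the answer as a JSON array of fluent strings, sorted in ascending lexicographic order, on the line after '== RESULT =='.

Work backward from the goal:
  through step 3 (drive(t1,depot,portA)): drop {truck_at(t1,portA)}, keep {pkg_at(p3,hub)}, require {truck_at(t1,depot)}
    → {pkg_at(p3,hub), truck_at(t1,depot)}
  through step 2 (drive(t1,gate,depot)): drop {truck_at(t1,depot)}, keep {pkg_at(p3,hub)}, require {truck_at(t1,gate)}
    → {pkg_at(p3,hub), truck_at(t1,gate)}
  through step 1 (drive(t1,depot,gate)): drop {truck_at(t1,gate)}, keep {pkg_at(p3,hub)}, require {truck_at(t1,depot)}
    → {pkg_at(p3,hub), truck_at(t1,depot)}

== RESULT ==
["pkg_at(p3,hub)", "truck_at(t1,depot)"]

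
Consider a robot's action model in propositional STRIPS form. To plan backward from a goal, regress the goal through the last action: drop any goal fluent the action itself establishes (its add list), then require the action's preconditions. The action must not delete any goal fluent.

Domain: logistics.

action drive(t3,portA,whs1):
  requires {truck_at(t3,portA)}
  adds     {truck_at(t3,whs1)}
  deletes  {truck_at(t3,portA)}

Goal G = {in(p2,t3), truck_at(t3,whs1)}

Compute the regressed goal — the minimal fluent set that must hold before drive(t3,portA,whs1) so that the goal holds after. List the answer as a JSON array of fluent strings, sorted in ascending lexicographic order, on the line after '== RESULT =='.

Regress:
  G ∩ del = {}  (empty — regression defined)
  G \ add = {in(p2,t3), truck_at(t3,whs1)} \ {truck_at(t3,whs1)} = {in(p2,t3)}
  ∪ pre   = {in(p2,t3)} ∪ {truck_at(t3,portA)}
          = {in(p2,t3), truck_at(t3,portA)}

== RESULT ==
["in(p2,t3)", "truck_at(t3,portA)"]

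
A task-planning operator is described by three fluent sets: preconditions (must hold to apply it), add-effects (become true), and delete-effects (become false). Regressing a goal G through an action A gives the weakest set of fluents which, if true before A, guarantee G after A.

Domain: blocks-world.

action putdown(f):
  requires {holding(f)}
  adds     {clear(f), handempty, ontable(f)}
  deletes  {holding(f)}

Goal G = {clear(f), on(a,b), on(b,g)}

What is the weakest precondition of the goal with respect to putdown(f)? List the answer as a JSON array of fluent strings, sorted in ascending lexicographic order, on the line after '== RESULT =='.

Regress:
  G ∩ del = {}  (empty — regression defined)
  G \ add = {clear(f), on(a,b), on(b,g)} \ {clear(f), handempty, ontable(f)} = {on(a,b), on(b,g)}
  ∪ pre   = {on(a,b), on(b,g)} ∪ {holding(f)}
          = {holding(f), on(a,b), on(b,g)}

== RESULT ==
["holding(f)", "on(a,b)", "on(b,g)"]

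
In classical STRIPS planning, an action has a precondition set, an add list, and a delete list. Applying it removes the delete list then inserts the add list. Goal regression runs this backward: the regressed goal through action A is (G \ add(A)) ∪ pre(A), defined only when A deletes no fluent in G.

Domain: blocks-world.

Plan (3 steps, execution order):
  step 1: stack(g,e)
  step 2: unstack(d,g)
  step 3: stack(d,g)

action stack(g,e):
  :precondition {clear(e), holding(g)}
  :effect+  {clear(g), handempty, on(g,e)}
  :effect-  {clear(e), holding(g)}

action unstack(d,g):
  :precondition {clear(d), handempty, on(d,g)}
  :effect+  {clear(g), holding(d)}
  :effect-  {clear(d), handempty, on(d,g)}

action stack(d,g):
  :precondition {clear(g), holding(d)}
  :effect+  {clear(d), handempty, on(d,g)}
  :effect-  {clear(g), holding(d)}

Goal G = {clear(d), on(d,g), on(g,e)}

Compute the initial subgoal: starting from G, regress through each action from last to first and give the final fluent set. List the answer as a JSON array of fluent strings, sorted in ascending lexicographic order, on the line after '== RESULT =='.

Work backward from the goal:
  through step 3 (stack(d,g)): drop {clear(d), on(d,g)}, keep {on(g,e)}, require {clear(g), holding(d)}
    → {clear(g), holding(d), on(g,e)}
  through step 2 (unstack(d,g)): drop {clear(g), holding(d)}, keep {on(g,e)}, require {clear(d), handempty, on(d,g)}
    → {clear(d), handempty, on(d,g), on(g,e)}
  through step 1 (stack(g,e)): drop {handempty, on(g,e)}, keep {clear(d), on(d,g)}, require {clear(e), holding(g)}
    → {clear(d), clear(e), holding(g), on(d,g)}

== RESULT ==
["clear(d)", "clear(e)", "holding(g)", "on(d,g)"]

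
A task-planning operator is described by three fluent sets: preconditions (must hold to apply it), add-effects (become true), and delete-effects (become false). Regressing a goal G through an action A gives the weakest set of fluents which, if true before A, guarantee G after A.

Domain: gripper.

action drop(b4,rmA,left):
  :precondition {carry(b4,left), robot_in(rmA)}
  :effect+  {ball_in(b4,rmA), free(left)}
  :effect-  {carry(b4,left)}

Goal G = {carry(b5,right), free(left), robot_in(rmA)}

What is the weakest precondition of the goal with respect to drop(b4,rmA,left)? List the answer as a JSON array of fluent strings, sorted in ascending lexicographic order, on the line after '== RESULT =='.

Compute (G \ add) ∪ pre:
  G ∩ del = {}  (empty — regression defined)
  G \ add = {carry(b5,right), free(left), robot_in(rmA)} \ {ball_in(b4,rmA), free(left)} = {carry(b5,right), robot_in(rmA)}
  ∪ pre   = {carry(b5,right), robot_in(rmA)} ∪ {carry(b4,left), robot_in(rmA)}
          = {carry(b4,left), carry(b5,right), robot_in(rmA)}

== RESULT ==
["carry(b4,left)", "carry(b5,right)", "robot_in(rmA)"]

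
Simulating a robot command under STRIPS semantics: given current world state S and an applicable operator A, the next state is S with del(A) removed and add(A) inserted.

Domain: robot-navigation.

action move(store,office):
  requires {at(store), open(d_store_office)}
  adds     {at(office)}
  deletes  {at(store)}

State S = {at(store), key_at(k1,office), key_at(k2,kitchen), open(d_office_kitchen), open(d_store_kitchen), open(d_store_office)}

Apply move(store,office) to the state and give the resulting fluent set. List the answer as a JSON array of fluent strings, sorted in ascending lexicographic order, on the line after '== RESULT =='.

Compute (S \ del) ∪ add:
  pre ⊆ S: {at(store), open(d_store_office)} ⊆ S  — applicable
  S \ del = {key_at(k1,office), key_at(k2,kitchen), open(d_office_kitchen), open(d_store_kitchen), open(d_store_office)}
  ∪ add   = {at(office), key_at(k1,office), key_at(k2,kitchen), open(d_office_kitchen), open(d_store_kitchen), open(d_store_office)}

== RESULT ==
["at(office)", "key_at(k1,office)", "key_at(k2,kitchen)", "open(d_office_kitchen)", "open(d_store_kitchen)", "open(d_store_office)"]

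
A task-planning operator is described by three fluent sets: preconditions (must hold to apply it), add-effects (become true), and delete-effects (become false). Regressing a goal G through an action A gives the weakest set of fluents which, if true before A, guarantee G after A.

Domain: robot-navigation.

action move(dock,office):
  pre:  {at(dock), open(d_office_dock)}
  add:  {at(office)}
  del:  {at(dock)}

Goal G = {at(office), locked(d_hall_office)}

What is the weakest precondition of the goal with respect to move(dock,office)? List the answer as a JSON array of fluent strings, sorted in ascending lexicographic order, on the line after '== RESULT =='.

Compute (G \ add) ∪ pre:
  G ∩ del = {}  (empty — regression defined)
  G \ add = {at(office), locked(d_hall_office)} \ {at(office)} = {locked(d_hall_office)}
  ∪ pre   = {locked(d_hall_office)} ∪ {at(dock), open(d_office_dock)}
          = {at(dock), locked(d_hall_office), open(d_office_dock)}

== RESULT ==
["at(dock)", "locked(d_hall_office)", "open(d_office_dock)"]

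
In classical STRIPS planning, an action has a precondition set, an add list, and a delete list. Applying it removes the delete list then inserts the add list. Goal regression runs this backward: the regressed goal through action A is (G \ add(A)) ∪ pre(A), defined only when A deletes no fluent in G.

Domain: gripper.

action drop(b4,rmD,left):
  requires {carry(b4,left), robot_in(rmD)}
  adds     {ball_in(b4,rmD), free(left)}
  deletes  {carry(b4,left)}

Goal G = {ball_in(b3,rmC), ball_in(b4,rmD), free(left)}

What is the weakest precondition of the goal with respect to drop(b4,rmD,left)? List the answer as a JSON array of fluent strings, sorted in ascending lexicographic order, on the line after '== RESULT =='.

Regress:
  G ∩ del = {}  (empty — regression defined)
  G \ add = {ball_in(b3,rmC), ball_in(b4,rmD), free(left)} \ {ball_in(b4,rmD), free(left)} = {ball_in(b3,rmC)}
  ∪ pre   = {ball_in(b3,rmC)} ∪ {carry(b4,left), robot_in(rmD)}
          = {ball_in(b3,rmC), carry(b4,left), robot_in(rmD)}

== RESULT ==
["ball_in(b3,rmC)", "carry(b4,left)", "robot_in(rmD)"]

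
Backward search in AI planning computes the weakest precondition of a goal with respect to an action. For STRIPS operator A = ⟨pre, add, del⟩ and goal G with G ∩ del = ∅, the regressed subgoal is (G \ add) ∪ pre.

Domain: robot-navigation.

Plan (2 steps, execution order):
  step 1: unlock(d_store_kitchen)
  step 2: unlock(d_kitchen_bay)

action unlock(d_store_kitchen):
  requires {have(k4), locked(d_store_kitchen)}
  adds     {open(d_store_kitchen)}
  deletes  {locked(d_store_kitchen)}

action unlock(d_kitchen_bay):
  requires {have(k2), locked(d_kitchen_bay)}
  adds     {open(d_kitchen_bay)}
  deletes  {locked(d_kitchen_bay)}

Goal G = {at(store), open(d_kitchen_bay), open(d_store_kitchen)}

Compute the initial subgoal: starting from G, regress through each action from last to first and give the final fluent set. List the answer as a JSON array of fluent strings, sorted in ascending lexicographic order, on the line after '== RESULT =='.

Work backward from the goal:
  through step 2 (unlock(d_kitchen_bay)): drop {open(d_kitchen_bay)}, keep {at(store), open(d_store_kitchen)}, require {have(k2), locked(d_kitchen_bay)}
    → {at(store), have(k2), locked(d_kitchen_bay), open(d_store_kitchen)}
  through step 1 (unlock(d_store_kitchen)): drop {open(d_store_kitchen)}, keep {at(store), have(k2), locked(d_kitchen_bay)}, require {have(k4), locked(d_store_kitchen)}
    → {at(store), have(k2), have(k4), locked(d_kitchen_bay), locked(d_store_kitchen)}

== RESULT ==
["at(store)", "have(k2)", "have(k4)", "locked(d_kitchen_bay)", "locked(d_store_kitchen)"]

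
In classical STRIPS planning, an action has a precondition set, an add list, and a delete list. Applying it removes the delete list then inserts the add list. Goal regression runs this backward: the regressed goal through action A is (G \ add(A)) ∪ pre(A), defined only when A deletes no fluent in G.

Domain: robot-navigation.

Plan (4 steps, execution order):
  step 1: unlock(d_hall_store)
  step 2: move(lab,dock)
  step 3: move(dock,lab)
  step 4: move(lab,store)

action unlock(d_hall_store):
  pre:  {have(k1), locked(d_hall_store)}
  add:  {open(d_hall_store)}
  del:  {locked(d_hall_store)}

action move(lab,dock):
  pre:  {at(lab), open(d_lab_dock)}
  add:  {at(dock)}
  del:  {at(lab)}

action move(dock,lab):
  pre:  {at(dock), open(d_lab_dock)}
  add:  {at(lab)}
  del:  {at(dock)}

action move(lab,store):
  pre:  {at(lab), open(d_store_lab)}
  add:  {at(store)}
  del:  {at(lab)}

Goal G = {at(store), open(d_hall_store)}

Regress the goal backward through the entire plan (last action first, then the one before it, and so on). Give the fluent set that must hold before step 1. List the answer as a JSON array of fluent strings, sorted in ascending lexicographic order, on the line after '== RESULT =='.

Regress step by step:
  through step 4 (move(lab,store)): drop {at(store)}, keep {open(d_hall_store)}, require {at(lab), open(d_store_lab)}
    → {at(lab), open(d_hall_store), open(d_store_lab)}
  through step 3 (move(dock,lab)): drop {at(lab)}, keep {open(d_hall_store), open(d_store_lab)}, require {at(dock), open(d_lab_dock)}
    → {at(dock), open(d_hall_store), open(d_lab_dock), open(d_store_lab)}
  through step 2 (move(lab,dock)): drop {at(dock)}, keep {open(d_hall_store), open(d_lab_dock), open(d_store_lab)}, require {at(lab), open(d_lab_dock)}
    → {at(lab), open(d_hall_store), open(d_lab_dock), open(d_store_lab)}
  through step 1 (unlock(d_hall_store)): drop {open(d_hall_store)}, keep {at(lab), open(d_lab_dock), open(d_store_lab)}, require {have(k1), locked(d_hall_store)}
    → {at(lab), have(k1), locked(d_hall_store), open(d_lab_dock), open(d_store_lab)}

== RESULT ==
["at(lab)", "have(k1)", "locked(d_hall_store)", "open(d_lab_dock)", "open(d_store_lab)"]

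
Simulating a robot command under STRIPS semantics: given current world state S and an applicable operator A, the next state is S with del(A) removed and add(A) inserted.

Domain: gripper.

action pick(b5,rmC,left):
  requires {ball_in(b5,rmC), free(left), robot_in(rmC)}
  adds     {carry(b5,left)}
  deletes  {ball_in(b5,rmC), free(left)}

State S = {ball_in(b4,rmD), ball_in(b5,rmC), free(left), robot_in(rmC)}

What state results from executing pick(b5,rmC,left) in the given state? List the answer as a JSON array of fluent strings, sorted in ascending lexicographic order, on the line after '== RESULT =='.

Progress:
  pre ⊆ S: {ball_in(b5,rmC), free(left), robot_in(rmC)} ⊆ S  — applicable
  S \ del = {ball_in(b4,rmD), robot_in(rmC)}
  ∪ add   = {ball_in(b4,rmD), carry(b5,left), robot_in(rmC)}

== RESULT ==
["ball_in(b4,rmD)", "carry(b5,left)", "robot_in(rmC)"]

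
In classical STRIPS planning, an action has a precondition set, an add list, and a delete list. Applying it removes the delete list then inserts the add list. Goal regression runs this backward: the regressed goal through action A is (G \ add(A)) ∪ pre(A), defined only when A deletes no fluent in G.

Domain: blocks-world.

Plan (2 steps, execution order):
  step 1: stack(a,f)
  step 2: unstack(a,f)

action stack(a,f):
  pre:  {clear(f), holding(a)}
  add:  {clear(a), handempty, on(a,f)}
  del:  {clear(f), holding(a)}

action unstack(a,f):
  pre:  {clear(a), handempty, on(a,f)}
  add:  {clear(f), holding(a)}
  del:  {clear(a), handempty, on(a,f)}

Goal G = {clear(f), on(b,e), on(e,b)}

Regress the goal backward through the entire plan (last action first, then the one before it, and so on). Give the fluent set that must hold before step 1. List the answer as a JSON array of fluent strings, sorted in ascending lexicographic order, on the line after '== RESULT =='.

Work backward from the goal:
  through step 2 (unstack(a,f)): drop {clear(f)}, keep {on(b,e), on(e,b)}, require {clear(a), handempty, on(a,f)}
    → {clear(a), handempty, on(a,f), on(b,e), on(e,b)}
  through step 1 (stack(a,f)): drop {clear(a), handempty, on(a,f)}, keep {on(b,e), on(e,b)}, require {clear(f), holding(a)}
    → {clear(f), holding(a), on(b,e), on(e,b)}

== RESULT ==
["clear(f)", "holding(a)", "on(b,e)", "on(e,b)"]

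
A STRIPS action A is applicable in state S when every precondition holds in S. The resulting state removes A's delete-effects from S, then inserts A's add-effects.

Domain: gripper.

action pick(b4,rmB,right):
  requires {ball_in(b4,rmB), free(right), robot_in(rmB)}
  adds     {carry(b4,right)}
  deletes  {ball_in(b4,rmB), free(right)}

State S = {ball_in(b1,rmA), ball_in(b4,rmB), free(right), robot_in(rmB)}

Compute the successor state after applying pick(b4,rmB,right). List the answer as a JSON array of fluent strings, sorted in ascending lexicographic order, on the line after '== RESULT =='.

Progress:
  pre ⊆ S: {ball_in(b4,rmB), free(right), robot_in(rmB)} ⊆ S  — applicable
  S \ del = {ball_in(b1,rmA), robot_in(rmB)}
  ∪ add   = {ball_in(b1,rmA), carry(b4,right), robot_in(rmB)}

== RESULT ==
["ball_in(b1,rmA)", "carry(b4,right)", "robot_in(rmB)"]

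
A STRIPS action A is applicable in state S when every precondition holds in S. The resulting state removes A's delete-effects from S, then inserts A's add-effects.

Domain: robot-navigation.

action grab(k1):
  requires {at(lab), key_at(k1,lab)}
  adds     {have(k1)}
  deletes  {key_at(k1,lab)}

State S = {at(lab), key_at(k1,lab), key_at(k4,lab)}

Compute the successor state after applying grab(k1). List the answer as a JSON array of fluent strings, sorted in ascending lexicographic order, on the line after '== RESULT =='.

Progress:
  pre ⊆ S: {at(lab), key_at(k1,lab)} ⊆ S  — applicable
  S \ del = {at(lab), key_at(k4,lab)}
  ∪ add   = {at(lab), have(k1), key_at(k4,lab)}

== RESULT ==
["at(lab)", "have(k1)", "key_at(k4,lab)"]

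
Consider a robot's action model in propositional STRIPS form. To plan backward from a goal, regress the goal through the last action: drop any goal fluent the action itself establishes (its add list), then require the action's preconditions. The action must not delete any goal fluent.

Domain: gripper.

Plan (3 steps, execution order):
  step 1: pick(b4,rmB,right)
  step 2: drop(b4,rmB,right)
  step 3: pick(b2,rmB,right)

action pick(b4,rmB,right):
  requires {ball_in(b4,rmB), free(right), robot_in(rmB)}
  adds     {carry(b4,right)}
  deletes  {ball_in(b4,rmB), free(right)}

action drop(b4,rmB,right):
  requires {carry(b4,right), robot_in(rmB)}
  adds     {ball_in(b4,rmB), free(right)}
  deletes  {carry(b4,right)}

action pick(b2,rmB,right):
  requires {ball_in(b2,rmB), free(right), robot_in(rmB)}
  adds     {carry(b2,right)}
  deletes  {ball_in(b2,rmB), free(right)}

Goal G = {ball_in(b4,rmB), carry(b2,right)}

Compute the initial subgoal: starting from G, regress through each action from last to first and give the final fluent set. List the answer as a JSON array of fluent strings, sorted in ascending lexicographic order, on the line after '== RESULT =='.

Regress step by step:
  through step 3 (pick(b2,rmB,right)): drop {carry(b2,right)}, keep {ball_in(b4,rmB)}, require {ball_in(b2,rmB), free(right), robot_in(rmB)}
    → {ball_in(b2,rmB), ball_in(b4,rmB), free(right), robot_in(rmB)}
  through step 2 (drop(b4,rmB,right)): drop {ball_in(b4,rmB), free(right)}, keep {ball_in(b2,rmB), robot_in(rmB)}, require {carry(b4,right), robot_in(rmB)}
    → {ball_in(b2,rmB), carry(b4,right), robot_in(rmB)}
  through step 1 (pick(b4,rmB,right)): drop {carry(b4,right)}, keep {ball_in(b2,rmB), robot_in(rmB)}, require {ball_in(b4,rmB), free(right), robot_in(rmB)}
    → {ball_in(b2,rmB), ball_in(b4,rmB), free(right), robot_in(rmB)}

== RESULT ==
["ball_in(b2,rmB)", "ball_in(b4,rmB)", "free(right)", "robot_in(rmB)"]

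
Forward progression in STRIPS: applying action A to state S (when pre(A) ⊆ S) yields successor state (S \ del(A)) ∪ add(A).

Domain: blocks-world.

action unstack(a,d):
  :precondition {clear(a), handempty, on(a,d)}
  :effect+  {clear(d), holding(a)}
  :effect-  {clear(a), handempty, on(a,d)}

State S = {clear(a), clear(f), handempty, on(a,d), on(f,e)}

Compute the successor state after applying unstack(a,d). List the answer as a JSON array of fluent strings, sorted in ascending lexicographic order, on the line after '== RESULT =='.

Compute (S \ del) ∪ add:
  pre ⊆ S: {clear(a), handempty, on(a,d)} ⊆ S  — applicable
  S \ del = {clear(f), on(f,e)}
  ∪ add   = {clear(d), clear(f), holding(a), on(f,e)}

== RESULT ==
["clear(d)", "clear(f)", "holding(a)", "on(f,e)"]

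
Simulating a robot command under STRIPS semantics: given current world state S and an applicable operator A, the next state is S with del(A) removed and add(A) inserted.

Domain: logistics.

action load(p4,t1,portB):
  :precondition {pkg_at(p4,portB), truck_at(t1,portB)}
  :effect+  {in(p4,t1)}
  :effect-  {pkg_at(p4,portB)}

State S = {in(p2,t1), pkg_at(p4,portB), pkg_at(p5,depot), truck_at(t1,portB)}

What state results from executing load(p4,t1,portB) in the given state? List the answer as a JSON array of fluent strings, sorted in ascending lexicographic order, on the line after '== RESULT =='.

Progress:
  pre ⊆ S: {pkg_at(p4,portB), truck_at(t1,portB)} ⊆ S  — applicable
  S \ del = {in(p2,t1), pkg_at(p5,depot), truck_at(t1,portB)}
  ∪ add   = {in(p2,t1), in(p4,t1), pkg_at(p5,depot), truck_at(t1,portB)}

== RESULT ==
["in(p2,t1)", "in(p4,t1)", "pkg_at(p5,depot)", "truck_at(t1,portB)"]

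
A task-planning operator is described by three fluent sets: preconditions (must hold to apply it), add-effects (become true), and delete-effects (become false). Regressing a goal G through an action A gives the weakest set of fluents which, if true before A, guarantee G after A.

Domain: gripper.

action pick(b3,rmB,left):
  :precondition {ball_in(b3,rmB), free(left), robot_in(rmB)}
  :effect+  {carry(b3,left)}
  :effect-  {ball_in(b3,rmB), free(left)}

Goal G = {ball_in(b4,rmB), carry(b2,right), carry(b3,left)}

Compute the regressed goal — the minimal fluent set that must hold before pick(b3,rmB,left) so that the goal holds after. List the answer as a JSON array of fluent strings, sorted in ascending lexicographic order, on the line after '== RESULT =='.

Compute (G \ add) ∪ pre:
  G ∩ del = {}  (empty — regression defined)
  G \ add = {ball_in(b4,rmB), carry(b2,right), carry(b3,left)} \ {carry(b3,left)} = {ball_in(b4,rmB), carry(b2,right)}
  ∪ pre   = {ball_in(b4,rmB), carry(b2,right)} ∪ {ball_in(b3,rmB), free(left), robot_in(rmB)}
          = {ball_in(b3,rmB), ball_in(b4,rmB), carry(b2,right), free(left), robot_in(rmB)}

== RESULT ==
["ball_in(b3,rmB)", "ball_in(b4,rmB)", "carry(b2,right)", "free(left)", "robot_in(rmB)"]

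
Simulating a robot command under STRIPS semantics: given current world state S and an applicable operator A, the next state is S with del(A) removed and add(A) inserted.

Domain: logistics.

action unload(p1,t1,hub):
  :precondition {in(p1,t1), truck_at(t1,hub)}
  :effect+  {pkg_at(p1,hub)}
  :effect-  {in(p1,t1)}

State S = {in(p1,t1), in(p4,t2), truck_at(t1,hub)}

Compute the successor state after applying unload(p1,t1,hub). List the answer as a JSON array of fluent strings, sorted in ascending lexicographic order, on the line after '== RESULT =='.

Progress:
  pre ⊆ S: {in(p1,t1), truck_at(t1,hub)} ⊆ S  — applicable
  S \ del = {in(p4,t2), truck_at(t1,hub)}
  ∪ add   = {in(p4,t2), pkg_at(p1,hub), truck_at(t1,hub)}

== RESULT ==
["in(p4,t2)", "pkg_at(p1,hub)", "truck_at(t1,hub)"]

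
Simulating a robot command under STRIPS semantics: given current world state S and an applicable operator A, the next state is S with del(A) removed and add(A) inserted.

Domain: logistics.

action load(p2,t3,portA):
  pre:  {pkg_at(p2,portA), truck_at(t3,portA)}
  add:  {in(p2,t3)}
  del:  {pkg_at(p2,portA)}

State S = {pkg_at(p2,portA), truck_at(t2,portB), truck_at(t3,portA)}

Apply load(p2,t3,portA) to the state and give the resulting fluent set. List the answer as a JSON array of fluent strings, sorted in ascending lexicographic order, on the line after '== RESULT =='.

Progress:
  pre ⊆ S: {pkg_at(p2,portA), truck_at(t3,portA)} ⊆ S  — applicable
  S \ del = {truck_at(t2,portB), truck_at(t3,portA)}
  ∪ add   = {in(p2,t3), truck_at(t2,portB), truck_at(t3,portA)}

== RESULT ==
["in(p2,t3)", "truck_at(t2,portB)", "truck_at(t3,portA)"]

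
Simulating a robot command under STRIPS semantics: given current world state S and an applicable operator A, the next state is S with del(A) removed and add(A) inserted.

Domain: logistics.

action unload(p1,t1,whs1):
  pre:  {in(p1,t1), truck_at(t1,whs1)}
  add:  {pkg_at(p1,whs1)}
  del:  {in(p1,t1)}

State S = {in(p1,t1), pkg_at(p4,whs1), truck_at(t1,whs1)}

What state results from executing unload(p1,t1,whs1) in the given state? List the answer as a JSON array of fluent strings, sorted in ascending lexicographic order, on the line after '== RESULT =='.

Compute (S \ del) ∪ add:
  pre ⊆ S: {in(p1,t1), truck_at(t1,whs1)} ⊆ S  — applicable
  S \ del = {pkg_at(p4,whs1), truck_at(t1,whs1)}
  ∪ add   = {pkg_at(p1,whs1), pkg_at(p4,whs1), truck_at(t1,whs1)}

== RESULT ==
["pkg_at(p1,whs1)", "pkg_at(p4,whs1)", "truck_at(t1,whs1)"]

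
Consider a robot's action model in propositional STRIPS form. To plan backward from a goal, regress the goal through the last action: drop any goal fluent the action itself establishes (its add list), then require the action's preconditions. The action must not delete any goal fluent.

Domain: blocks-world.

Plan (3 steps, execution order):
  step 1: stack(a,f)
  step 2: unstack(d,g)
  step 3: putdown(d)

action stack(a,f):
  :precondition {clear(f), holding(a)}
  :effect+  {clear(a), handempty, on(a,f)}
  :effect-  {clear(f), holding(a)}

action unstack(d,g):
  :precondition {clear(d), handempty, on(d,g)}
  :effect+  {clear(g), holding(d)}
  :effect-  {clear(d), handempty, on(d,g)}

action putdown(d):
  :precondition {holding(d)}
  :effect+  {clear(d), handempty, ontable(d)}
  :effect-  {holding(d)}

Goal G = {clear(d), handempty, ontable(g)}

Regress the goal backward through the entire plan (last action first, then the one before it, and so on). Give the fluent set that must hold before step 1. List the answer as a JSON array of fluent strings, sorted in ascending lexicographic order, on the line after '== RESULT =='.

Work backward from the goal:
  through step 3 (putdown(d)): drop {clear(d), handempty}, keep {ontable(g)}, require {holding(d)}
    → {holding(d), ontable(g)}
  through step 2 (unstack(d,g)): drop {holding(d)}, keep {ontable(g)}, require {clear(d), handempty, on(d,g)}
    → {clear(d), handempty, on(d,g), ontable(g)}
  through step 1 (stack(a,f)): drop {handempty}, keep {clear(d), on(d,g), ontable(g)}, require {clear(f), holding(a)}
    → {clear(d), clear(f), holding(a), on(d,g), ontable(g)}

== RESULT ==
["clear(d)", "clear(f)", "holding(a)", "on(d,g)", "ontable(g)"]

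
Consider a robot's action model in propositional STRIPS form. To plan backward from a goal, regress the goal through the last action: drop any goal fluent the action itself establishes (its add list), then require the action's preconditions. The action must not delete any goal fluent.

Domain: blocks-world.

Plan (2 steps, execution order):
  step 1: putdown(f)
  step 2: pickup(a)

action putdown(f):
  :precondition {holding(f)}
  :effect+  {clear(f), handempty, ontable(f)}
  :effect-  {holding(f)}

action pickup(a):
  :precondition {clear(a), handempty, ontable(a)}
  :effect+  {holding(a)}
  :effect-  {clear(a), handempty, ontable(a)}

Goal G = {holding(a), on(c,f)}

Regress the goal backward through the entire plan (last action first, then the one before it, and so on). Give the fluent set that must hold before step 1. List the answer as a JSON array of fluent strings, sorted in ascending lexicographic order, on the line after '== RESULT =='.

Regress step by step:
  through step 2 (pickup(a)): drop {holding(a)}, keep {on(c,f)}, require {clear(a), handempty, ontable(a)}
    → {clear(a), handempty, on(c,f), ontable(a)}
  through step 1 (putdown(f)): drop {handempty}, keep {clear(a), on(c,f), ontable(a)}, require {holding(f)}
    → {clear(a), holding(f), on(c,f), ontable(a)}

== RESULT ==
["clear(a)", "holding(f)", "on(c,f)", "ontable(a)"]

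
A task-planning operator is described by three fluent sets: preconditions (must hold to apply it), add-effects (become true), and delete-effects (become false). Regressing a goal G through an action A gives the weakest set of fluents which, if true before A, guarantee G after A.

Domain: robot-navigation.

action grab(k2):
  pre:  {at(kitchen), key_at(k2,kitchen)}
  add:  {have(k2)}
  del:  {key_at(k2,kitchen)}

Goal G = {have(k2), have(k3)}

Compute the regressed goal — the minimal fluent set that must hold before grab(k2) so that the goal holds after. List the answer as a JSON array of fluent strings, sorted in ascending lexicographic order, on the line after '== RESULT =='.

Regress:
  G ∩ del = {}  (empty — regression defined)
  G \ add = {have(k2), have(k3)} \ {have(k2)} = {have(k3)}
  ∪ pre   = {have(k3)} ∪ {at(kitchen), key_at(k2,kitchen)}
          = {at(kitchen), have(k3), key_at(k2,kitchen)}

== RESULT ==
["at(kitchen)", "have(k3)", "key_at(k2,kitchen)"]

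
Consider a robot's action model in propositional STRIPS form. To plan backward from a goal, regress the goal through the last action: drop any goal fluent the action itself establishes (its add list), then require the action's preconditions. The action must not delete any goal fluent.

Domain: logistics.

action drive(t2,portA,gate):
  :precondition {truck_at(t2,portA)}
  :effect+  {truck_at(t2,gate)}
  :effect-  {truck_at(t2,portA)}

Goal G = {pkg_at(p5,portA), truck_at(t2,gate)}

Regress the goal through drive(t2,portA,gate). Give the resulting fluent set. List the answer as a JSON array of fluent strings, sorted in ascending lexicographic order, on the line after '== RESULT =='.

Regress:
  G ∩ del = {}  (empty — regression defined)
  G \ add = {pkg_at(p5,portA), truck_at(t2,gate)} \ {truck_at(t2,gate)} = {pkg_at(p5,portA)}
  ∪ pre   = {pkg_at(p5,portA)} ∪ {truck_at(t2,portA)}
          = {pkg_at(p5,portA), truck_at(t2,portA)}

== RESULT ==
["pkg_at(p5,portA)", "truck_at(t2,portA)"]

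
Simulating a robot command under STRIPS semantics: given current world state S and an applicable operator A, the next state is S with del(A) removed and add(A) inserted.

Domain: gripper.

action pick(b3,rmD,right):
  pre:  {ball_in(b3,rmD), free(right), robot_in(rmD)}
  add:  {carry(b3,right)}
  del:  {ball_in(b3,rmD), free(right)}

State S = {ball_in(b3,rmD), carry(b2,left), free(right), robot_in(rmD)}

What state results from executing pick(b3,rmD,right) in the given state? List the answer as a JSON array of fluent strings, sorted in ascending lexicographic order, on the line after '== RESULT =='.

Compute (S \ del) ∪ add:
  pre ⊆ S: {ball_in(b3,rmD), free(right), robot_in(rmD)} ⊆ S  — applicable
  S \ del = {carry(b2,left), robot_in(rmD)}
  ∪ add   = {carry(b2,left), carry(b3,right), robot_in(rmD)}

== RESULT ==
["carry(b2,left)", "carry(b3,right)", "robot_in(rmD)"]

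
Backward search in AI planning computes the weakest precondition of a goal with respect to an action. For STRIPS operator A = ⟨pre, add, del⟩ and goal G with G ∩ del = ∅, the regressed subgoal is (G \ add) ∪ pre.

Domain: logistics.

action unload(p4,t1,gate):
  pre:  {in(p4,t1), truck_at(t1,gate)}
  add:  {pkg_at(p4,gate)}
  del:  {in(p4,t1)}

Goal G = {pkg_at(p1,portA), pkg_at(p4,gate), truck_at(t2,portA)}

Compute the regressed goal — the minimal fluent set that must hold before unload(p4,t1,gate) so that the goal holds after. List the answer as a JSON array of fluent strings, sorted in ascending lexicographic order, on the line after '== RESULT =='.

Regress:
  G ∩ del = {}  (empty — regression defined)
  G \ add = {pkg_at(p1,portA), pkg_at(p4,gate), truck_at(t2,portA)} \ {pkg_at(p4,gate)} = {pkg_at(p1,portA), truck_at(t2,portA)}
  ∪ pre   = {pkg_at(p1,portA), truck_at(t2,portA)} ∪ {in(p4,t1), truck_at(t1,gate)}
          = {in(p4,t1), pkg_at(p1,portA), truck_at(t1,gate), truck_at(t2,portA)}

== RESULT ==
["in(p4,t1)", "pkg_at(p1,portA)", "truck_at(t1,gate)", "truck_at(t2,portA)"]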